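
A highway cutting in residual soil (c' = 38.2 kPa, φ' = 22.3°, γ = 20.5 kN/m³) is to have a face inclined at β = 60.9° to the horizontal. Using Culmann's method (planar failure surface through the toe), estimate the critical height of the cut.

Culmann's analysis gives the critical failure plane at α_cr = (β + φ')/2 = (60.9 + 22.3)/2 = 41.6°, and the critical height
H_c = (4c'/γ) · sinβ cosφ' / [1 − cos(β − φ')]
    = (4·38.2/20.5) · sin60.9°·cos22.3° / [1 − cos(38.6°)]
    = 7.454 · 0.8738·0.9252 / [1 − 0.7815]
    = 7.454 · 0.8084 / 0.2185
    = 27.58 m

H_c = 27.58 m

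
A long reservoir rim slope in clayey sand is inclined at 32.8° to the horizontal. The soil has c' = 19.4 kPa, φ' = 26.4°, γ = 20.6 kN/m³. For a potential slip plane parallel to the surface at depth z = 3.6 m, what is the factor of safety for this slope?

FS = 1.34

For an infinite slope with a slip plane parallel to the surface (no pore pressure): FS = [c' + γz cos²β tanφ'] / [γz sinβ cosβ].
γz = 20.6·3.6 = 74.16 kN/m²
Numerator = 19.4 + 74.16·cos²32.8°·tan26.4° = 19.4 + 74.16·0.7066·0.4964 = 45.411 kPa
Denominator = 74.16·sin32.8°·cos32.8° = 74.16·0.5417·0.8406 = 33.768 kPa
FS = 45.411 / 33.768 = 1.345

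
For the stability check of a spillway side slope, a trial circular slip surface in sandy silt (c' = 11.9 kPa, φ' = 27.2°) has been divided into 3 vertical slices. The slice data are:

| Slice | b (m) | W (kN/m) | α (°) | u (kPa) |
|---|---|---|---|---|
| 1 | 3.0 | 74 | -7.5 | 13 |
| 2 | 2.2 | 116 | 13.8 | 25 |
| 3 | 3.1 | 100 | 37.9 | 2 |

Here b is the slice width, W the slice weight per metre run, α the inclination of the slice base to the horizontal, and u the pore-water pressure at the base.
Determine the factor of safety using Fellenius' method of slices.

FS = 2.42

Ordinary method of slices: FS = Σ[c'·Δl_i + (W_i cosα_i − u_i·Δl_i)·tanφ'] / Σ W_i sinα_i, with Δl_i = b_i / cosα_i.
Slice 1: Δl = 3.0/cos(-7.5°) = 3.026 m; N'_1 = 74·cos(-7.5°) − 13·3.026 = 34.0; c'Δl = 36.01; W sinα = -9.7
Slice 2: Δl = 2.2/cos13.8° = 2.265 m; N'_2 = 116·cos13.8° − 25·2.265 = 56.0; c'Δl = 26.96; W sinα = 27.7
Slice 3: Δl = 3.1/cos37.9° = 3.929 m; N'_3 = 100·cos37.9° − 2·3.929 = 71.1; c'Δl = 46.75; W sinα = 61.4
Σc'Δl = 109.7 kN/m; ΣN' = 161.1 kN/m; ΣW sinα = 79.4 kN/m
Resisting = 109.7 + 161.1·tan27.2° = 109.7 + 82.8 = 192.5 kN/m
FS = 192.5 / 79.4 = 2.423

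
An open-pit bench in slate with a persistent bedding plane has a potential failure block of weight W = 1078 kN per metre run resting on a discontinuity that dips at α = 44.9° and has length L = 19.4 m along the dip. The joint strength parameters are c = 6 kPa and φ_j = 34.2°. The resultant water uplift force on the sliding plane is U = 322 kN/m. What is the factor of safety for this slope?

FS = 0.55

Resolving the block weight along and normal to the plane and applying the Mohr–Coulomb strength on the joint:
N' = W cosα − U = 1078·cos44.9° − 322 = 441.6 kN/m
Driving force T = W sinα = 1078·sin44.9° = 760.9 kN/m
Resisting force R = c·L + N'·tanφ_j = 6·19.4 + 441.6·tan34.2° = 116.4 + 300.1 = 416.5 kN/m
FS = R / T = 416.5 / 760.9 = 0.547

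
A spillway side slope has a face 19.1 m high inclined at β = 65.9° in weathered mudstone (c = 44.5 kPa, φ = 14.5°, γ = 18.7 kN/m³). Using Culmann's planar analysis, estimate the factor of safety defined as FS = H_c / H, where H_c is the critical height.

H_c = (4c/γ) · sinβ cosφ / [1 − cos(β − φ)]
    = (4·44.5/18.7) · sin65.9°·cos14.5° / [1 − cos51.4°]
    = 9.519 · 0.8838 / 0.3761 = 22.37 m
FS = H_c / H = 22.37 / 19.1 = 1.171

FS = 1.17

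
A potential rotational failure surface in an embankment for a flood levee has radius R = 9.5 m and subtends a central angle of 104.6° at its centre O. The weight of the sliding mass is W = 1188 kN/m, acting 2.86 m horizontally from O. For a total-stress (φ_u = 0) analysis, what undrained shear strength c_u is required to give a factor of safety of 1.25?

FS = c_u·L_a·R / (W·d), so c_u = FS·W·d / (L_a·R).
Arc length L_a = R·θ = 9.5·(104.6°·π/180) = 9.5·1.8256 = 17.34 m
c_u = 1.25·1188·2.86 / (17.34·9.5) = 4247.1 / 164.76 = 25.78 kPa

c_u = 25.8 kPa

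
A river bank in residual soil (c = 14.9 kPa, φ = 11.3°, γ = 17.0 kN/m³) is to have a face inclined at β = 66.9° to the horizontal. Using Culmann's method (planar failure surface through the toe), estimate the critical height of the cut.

Culmann's analysis gives the critical failure plane at α_cr = (β + φ)/2 = (66.9 + 11.3)/2 = 39.1°, and the critical height
H_c = (4c/γ) · sinβ cosφ / [1 − cos(β − φ)]
    = (4·14.9/17.0) · sin66.9°·cos11.3° / [1 − cos(55.6°)]
    = 3.506 · 0.9198·0.9806 / [1 − 0.5650]
    = 3.506 · 0.9020 / 0.4350
    = 7.27 m

H_c = 7.27 m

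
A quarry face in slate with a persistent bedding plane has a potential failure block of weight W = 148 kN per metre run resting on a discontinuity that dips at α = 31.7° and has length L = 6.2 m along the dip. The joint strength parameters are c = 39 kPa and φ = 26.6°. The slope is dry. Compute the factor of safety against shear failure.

Resolving the block weight along and normal to the plane and applying the Mohr–Coulomb strength on the joint:
N' = W cosα = 148·cos31.7° = 125.9 kN/m
Driving force T = W sinα = 148·sin31.7° = 77.8 kN/m
Resisting force R = c·L + N'·tanφ = 39·6.2 + 125.9·tan26.6° = 241.8 + 63.1 = 304.9 kN/m
FS = R / T = 304.9 / 77.8 = 3.920

FS = 3.92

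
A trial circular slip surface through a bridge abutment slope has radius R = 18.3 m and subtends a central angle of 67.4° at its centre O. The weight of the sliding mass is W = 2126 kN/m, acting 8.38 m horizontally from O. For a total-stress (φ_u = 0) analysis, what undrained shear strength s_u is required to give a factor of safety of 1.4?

FS = s_u·L_a·R / (W·d), so s_u = FS·W·d / (L_a·R).
Arc length L_a = R·θ = 18.3·(67.4°·π/180) = 18.3·1.1764 = 21.53 m
s_u = 1.4·2126·8.38 / (21.53·18.3) = 24942.2 / 393.95 = 63.31 kPa

s_u = 63.3 kPa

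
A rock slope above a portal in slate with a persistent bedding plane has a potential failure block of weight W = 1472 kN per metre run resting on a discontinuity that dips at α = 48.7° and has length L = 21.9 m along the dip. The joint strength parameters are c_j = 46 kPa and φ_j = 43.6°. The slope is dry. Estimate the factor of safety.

FS = 1.75

Resolving the block weight along and normal to the plane and applying the Mohr–Coulomb strength on the joint:
N' = W cosα = 1472·cos48.7° = 971.5 kN/m
Driving force T = W sinα = 1472·sin48.7° = 1105.9 kN/m
Resisting force R = c_j·L + N'·tanφ_j = 46·21.9 + 971.5·tan43.6° = 1007.4 + 925.2 = 1932.6 kN/m
FS = R / T = 1932.6 / 1105.9 = 1.748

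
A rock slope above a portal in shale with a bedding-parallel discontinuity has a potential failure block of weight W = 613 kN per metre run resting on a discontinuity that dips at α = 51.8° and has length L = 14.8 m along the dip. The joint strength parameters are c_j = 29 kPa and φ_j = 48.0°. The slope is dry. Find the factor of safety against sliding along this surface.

Resolving the block weight along and normal to the plane and applying the Mohr–Coulomb strength on the joint:
N' = W cosα = 613·cos51.8° = 379.1 kN/m
Driving force T = W sinα = 613·sin51.8° = 481.7 kN/m
Resisting force R = c_j·L + N'·tanφ_j = 29·14.8 + 379.1·tan48.0° = 429.2 + 421.0 = 850.2 kN/m
FS = R / T = 850.2 / 481.7 = 1.765

FS = 1.76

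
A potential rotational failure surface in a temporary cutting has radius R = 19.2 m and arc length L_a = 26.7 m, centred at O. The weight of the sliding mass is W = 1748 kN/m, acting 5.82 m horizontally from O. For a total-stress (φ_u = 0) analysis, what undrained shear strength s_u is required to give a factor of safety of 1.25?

s_u = 24.8 kPa

FS = s_u·L_a·R / (W·d), so s_u = FS·W·d / (L_a·R).
s_u = 1.25·1748·5.82 / (26.70·19.2) = 12716.7 / 512.64 = 24.81 kPa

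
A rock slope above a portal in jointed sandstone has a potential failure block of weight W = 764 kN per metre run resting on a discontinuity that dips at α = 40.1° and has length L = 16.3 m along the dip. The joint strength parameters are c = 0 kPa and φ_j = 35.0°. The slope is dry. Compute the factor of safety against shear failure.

Resolving the block weight along and normal to the plane and applying the Mohr–Coulomb strength on the joint:
N' = W cosα = 764·cos40.1° = 584.4 kN/m
Driving force T = W sinα = 764·sin40.1° = 492.1 kN/m
Resisting force R = c·L + N'·tanφ_j = 0·16.3 + 584.4·tan35.0° = 0.0 + 409.2 = 409.2 kN/m
FS = R / T = 409.2 / 492.1 = 0.832

FS = 0.83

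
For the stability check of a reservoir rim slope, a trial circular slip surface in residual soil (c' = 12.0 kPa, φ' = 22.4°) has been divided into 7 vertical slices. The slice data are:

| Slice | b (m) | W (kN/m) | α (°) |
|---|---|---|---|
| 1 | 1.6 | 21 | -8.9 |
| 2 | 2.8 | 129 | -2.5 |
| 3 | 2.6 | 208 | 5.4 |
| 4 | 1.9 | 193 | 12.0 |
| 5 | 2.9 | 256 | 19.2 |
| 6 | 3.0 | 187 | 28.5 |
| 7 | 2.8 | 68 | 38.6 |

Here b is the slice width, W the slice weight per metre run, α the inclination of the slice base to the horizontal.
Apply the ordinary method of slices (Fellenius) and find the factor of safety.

FS = 2.41

Ordinary method of slices: FS = Σ[c'·Δl_i + (W_i cosα_i)·tanφ'] / Σ W_i sinα_i, with Δl_i = b_i / cosα_i.
Slice 1: Δl = 1.6/cos(-8.9°) = 1.619 m; N'_1 = 21·cos(-8.9°) = 20.7; c'Δl = 19.43; W sinα = -3.2
Slice 2: Δl = 2.8/cos(-2.5°) = 2.803 m; N'_2 = 129·cos(-2.5°) = 128.9; c'Δl = 33.63; W sinα = -5.6
Slice 3: Δl = 2.6/cos5.4° = 2.612 m; N'_3 = 208·cos5.4° = 207.1; c'Δl = 31.34; W sinα = 19.6
Slice 4: Δl = 1.9/cos12.0° = 1.942 m; N'_4 = 193·cos12.0° = 188.8; c'Δl = 23.31; W sinα = 40.1
Slice 5: Δl = 2.9/cos19.2° = 3.071 m; N'_5 = 256·cos19.2° = 241.8; c'Δl = 36.85; W sinα = 84.2
Slice 6: Δl = 3.0/cos28.5° = 3.414 m; N'_6 = 187·cos28.5° = 164.3; c'Δl = 40.96; W sinα = 89.2
Slice 7: Δl = 2.8/cos38.6° = 3.583 m; N'_7 = 68·cos38.6° = 53.1; c'Δl = 42.99; W sinα = 42.4
Σc'Δl = 228.5 kN/m; ΣN' = 1004.7 kN/m; ΣW sinα = 266.7 kN/m
Resisting = 228.5 + 1004.7·tan22.4° = 228.5 + 414.1 = 642.6 kN/m
FS = 642.6 / 266.7 = 2.410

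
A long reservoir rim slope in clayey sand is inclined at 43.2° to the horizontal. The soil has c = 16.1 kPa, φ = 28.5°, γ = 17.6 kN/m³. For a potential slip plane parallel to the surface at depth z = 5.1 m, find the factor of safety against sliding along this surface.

For an infinite slope with a slip plane parallel to the surface (no pore pressure): FS = [c + γz cos²β tanφ] / [γz sinβ cosβ].
γz = 17.6·5.1 = 89.76 kN/m²
Numerator = 16.1 + 89.76·cos²43.2°·tan28.5° = 16.1 + 89.76·0.5314·0.5430 = 41.998 kPa
Denominator = 89.76·sin43.2°·cos43.2° = 89.76·0.6845·0.7290 = 44.791 kPa
FS = 41.998 / 44.791 = 0.938

FS = 0.94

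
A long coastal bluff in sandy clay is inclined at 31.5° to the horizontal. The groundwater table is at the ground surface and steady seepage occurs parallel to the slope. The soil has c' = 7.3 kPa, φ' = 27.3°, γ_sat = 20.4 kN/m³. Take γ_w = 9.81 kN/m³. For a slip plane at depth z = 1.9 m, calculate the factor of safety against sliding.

With seepage parallel to the slope and the water table at the surface, the effective normal stress on the slip plane uses the buoyant unit weight γ' = γ_sat − γ_w while the driving shear stress uses γ_sat:
FS = [c' + γ' z cos²β tanφ'] / [γ_sat z sinβ cosβ]
γ' = 20.4 − 9.81 = 10.59 kN/m³
Numerator = 7.3 + 10.59·1.9·cos²31.5°·tan27.3° = 7.3 + 10.59·1.9·0.7270·0.5161 = 14.850 kPa
Denominator = 20.4·1.9·sin31.5°·cos31.5° = 20.4·1.9·0.5225·0.8526 = 17.268 kPa
FS = 14.850 / 17.268 = 0.860

FS = 0.86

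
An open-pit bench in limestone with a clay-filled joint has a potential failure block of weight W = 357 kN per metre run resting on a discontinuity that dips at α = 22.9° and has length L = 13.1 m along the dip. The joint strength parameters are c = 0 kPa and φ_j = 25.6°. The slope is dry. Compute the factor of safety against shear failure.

Resolving the block weight along and normal to the plane and applying the Mohr–Coulomb strength on the joint:
N' = W cosα = 357·cos22.9° = 328.9 kN/m
Driving force T = W sinα = 357·sin22.9° = 138.9 kN/m
Resisting force R = c·L + N'·tanφ_j = 0·13.1 + 328.9·tan25.6° = 0.0 + 157.6 = 157.6 kN/m
FS = R / T = 157.6 / 138.9 = 1.134

FS = 1.13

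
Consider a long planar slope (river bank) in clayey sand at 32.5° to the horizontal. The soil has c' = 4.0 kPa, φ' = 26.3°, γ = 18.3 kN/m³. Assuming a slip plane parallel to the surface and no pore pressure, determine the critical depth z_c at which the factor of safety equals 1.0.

z_c = 2.15 m

Setting FS = 1.00 in FS = [c' + γz cos²β tanφ'] / [γz sinβ cosβ] and solving for z:
z = c' / [γ cosβ (FS·sinβ − cosβ·tanφ')]
  = 4.0 / [18.3·cos32.5°·(1.00·sin32.5° − cos32.5°·tan26.3°)]
  = 4.0 / [18.3·0.8434·(1.00·0.5373 − 0.8434·0.4942)]
  = 4.0 / 1.8593 = 2.151 m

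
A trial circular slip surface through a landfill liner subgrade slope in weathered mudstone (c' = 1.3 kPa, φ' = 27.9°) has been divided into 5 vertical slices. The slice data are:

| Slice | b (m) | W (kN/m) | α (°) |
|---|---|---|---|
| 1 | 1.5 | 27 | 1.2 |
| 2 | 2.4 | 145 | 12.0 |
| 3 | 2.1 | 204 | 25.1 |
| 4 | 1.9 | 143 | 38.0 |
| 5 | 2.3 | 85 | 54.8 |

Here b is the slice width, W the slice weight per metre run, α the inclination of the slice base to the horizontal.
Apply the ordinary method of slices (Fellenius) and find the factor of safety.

FS = 1.05

Ordinary method of slices: FS = Σ[c'·Δl_i + (W_i cosα_i)·tanφ'] / Σ W_i sinα_i, with Δl_i = b_i / cosα_i.
Slice 1: Δl = 1.5/cos1.2° = 1.500 m; N'_1 = 27·cos1.2° = 27.0; c'Δl = 1.95; W sinα = 0.6
Slice 2: Δl = 2.4/cos12.0° = 2.454 m; N'_2 = 145·cos12.0° = 141.8; c'Δl = 3.19; W sinα = 30.1
Slice 3: Δl = 2.1/cos25.1° = 2.319 m; N'_3 = 204·cos25.1° = 184.7; c'Δl = 3.01; W sinα = 86.5
Slice 4: Δl = 1.9/cos38.0° = 2.411 m; N'_4 = 143·cos38.0° = 112.7; c'Δl = 3.13; W sinα = 88.0
Slice 5: Δl = 2.3/cos54.8° = 3.990 m; N'_5 = 85·cos54.8° = 49.0; c'Δl = 5.19; W sinα = 69.5
Σc'Δl = 16.5 kN/m; ΣN' = 515.2 kN/m; ΣW sinα = 274.7 kN/m
Resisting = 16.5 + 515.2·tan27.9° = 16.5 + 272.8 = 289.3 kN/m
FS = 289.3 / 274.7 = 1.053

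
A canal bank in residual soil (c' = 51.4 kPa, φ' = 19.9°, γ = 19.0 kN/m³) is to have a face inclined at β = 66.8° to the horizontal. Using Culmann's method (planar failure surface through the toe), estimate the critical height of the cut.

Culmann's analysis gives the critical failure plane at α_cr = (β + φ')/2 = (66.8 + 19.9)/2 = 43.3°, and the critical height
H_c = (4c'/γ) · sinβ cosφ' / [1 − cos(β − φ')]
    = (4·51.4/19.0) · sin66.8°·cos19.9° / [1 − cos(46.9°)]
    = 10.821 · 0.9191·0.9403 / [1 − 0.6833]
    = 10.821 · 0.8643 / 0.3167
    = 29.53 m

H_c = 29.53 m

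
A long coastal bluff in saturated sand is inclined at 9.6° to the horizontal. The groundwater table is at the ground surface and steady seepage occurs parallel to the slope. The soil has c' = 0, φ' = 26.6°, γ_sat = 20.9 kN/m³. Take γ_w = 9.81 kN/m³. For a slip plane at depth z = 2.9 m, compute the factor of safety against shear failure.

FS = 1.57

With seepage parallel to the slope and the water table at the surface, the effective normal stress on the slip plane uses the buoyant unit weight γ' = γ_sat − γ_w while the driving shear stress uses γ_sat:
FS = [c' + γ' z cos²β tanφ'] / [γ_sat z sinβ cosβ]
(For c' = 0 this reduces to FS = (γ'/γ_sat)·tanφ'/tanβ.)
γ' = 20.9 − 9.81 = 11.09 kN/m³
Numerator = 0.0 + 11.09·2.9·cos²9.6°·tan26.6° = 0.0 + 11.09·2.9·0.9722·0.5008 = 15.657 kPa
Denominator = 20.9·2.9·sin9.6°·cos9.6° = 20.9·2.9·0.1668·0.9860 = 9.966 kPa
FS = 15.657 / 9.966 = 1.571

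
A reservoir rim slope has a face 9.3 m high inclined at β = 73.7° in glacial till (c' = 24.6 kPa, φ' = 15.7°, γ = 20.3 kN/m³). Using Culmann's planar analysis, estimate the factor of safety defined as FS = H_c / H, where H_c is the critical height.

H_c = (4c'/γ) · sinβ cosφ' / [1 − cos(β − φ')]
    = (4·24.6/20.3) · sin73.7°·cos15.7° / [1 − cos58.0°]
    = 4.847 · 0.9240 / 0.4701 = 9.53 m
FS = H_c / H = 9.53 / 9.3 = 1.025

FS = 1.02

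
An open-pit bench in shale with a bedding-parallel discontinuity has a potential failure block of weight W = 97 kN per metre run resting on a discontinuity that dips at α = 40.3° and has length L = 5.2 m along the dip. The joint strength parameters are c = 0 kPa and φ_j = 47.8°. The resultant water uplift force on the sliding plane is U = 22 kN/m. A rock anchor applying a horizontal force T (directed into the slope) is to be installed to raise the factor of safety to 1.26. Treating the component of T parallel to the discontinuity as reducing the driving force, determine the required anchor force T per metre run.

Resolving forces along and normal to the sliding plane, with the horizontal anchor force T adding T·sinα to the effective normal force and T·cosα acting up the plane against the driving force:
FS = [cL + (W cosα − U + T sinα) tanφ_j] / [W sinα − T cosα]
Without the anchor: N' = 52.0 kN/m, driving T_d = 62.7 kN/m, resisting R = 0·5.2 + 52.0·tan47.8° = 57.3 kN/m, FS = 0.91.
Setting FS = 1.26 and solving for T:
1.26·(62.7 − T cos40.3°) = 57.3 + T sin40.3°·tan47.8°
T·(sin40.3°·tan47.8° + 1.26·cos40.3°) = 1.26·62.7 − 57.3
T·(0.6468·1.1028 + 1.26·0.7627) = 79.1 − 57.3 = 21.7
T·1.6743 = 21.7
T = 13.0 kN/m

T = 13 kN/m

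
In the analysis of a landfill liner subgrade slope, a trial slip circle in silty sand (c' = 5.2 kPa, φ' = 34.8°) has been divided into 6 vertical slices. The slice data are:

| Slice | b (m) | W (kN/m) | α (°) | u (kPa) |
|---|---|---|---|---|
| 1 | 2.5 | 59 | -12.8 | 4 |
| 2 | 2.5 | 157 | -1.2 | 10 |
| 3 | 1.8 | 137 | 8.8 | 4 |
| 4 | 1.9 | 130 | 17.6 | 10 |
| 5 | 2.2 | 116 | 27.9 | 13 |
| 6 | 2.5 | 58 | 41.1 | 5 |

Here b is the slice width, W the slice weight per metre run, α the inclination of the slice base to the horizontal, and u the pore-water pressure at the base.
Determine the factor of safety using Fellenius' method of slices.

Ordinary method of slices: FS = Σ[c'·Δl_i + (W_i cosα_i − u_i·Δl_i)·tanφ'] / Σ W_i sinα_i, with Δl_i = b_i / cosα_i.
Slice 1: Δl = 2.5/cos(-12.8°) = 2.564 m; N'_1 = 59·cos(-12.8°) − 4·2.564 = 47.3; c'Δl = 13.33; W sinα = -13.1
Slice 2: Δl = 2.5/cos(-1.2°) = 2.501 m; N'_2 = 157·cos(-1.2°) − 10·2.501 = 132.0; c'Δl = 13.00; W sinα = -3.3
Slice 3: Δl = 1.8/cos8.8° = 1.821 m; N'_3 = 137·cos8.8° − 4·1.821 = 128.1; c'Δl = 9.47; W sinα = 21.0
Slice 4: Δl = 1.9/cos17.6° = 1.993 m; N'_4 = 130·cos17.6° − 10·1.993 = 104.0; c'Δl = 10.37; W sinα = 39.3
Slice 5: Δl = 2.2/cos27.9° = 2.489 m; N'_5 = 116·cos27.9° − 13·2.489 = 70.2; c'Δl = 12.94; W sinα = 54.3
Slice 6: Δl = 2.5/cos41.1° = 3.318 m; N'_6 = 58·cos41.1° − 5·3.318 = 27.1; c'Δl = 17.25; W sinα = 38.1
Σc'Δl = 76.4 kN/m; ΣN' = 508.6 kN/m; ΣW sinα = 136.3 kN/m
Resisting = 76.4 + 508.6·tan34.8° = 76.4 + 353.5 = 429.9 kN/m
FS = 429.9 / 136.3 = 3.153

FS = 3.15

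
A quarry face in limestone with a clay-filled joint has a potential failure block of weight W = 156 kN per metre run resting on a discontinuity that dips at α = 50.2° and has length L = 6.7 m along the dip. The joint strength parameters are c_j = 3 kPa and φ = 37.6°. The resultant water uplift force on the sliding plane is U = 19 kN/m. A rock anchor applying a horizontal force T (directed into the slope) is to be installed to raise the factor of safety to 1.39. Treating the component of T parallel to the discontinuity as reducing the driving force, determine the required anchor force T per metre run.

Resolving forces along and normal to the sliding plane, with the horizontal anchor force T adding T·sinα to the effective normal force and T·cosα acting up the plane against the driving force:
FS = [c_jL + (W cosα − U + T sinα) tanφ] / [W sinα − T cosα]
Without the anchor: N' = 80.9 kN/m, driving T_d = 119.9 kN/m, resisting R = 3·6.7 + 80.9·tan37.6° = 82.4 kN/m, FS = 0.69.
Setting FS = 1.39 and solving for T:
1.39·(119.9 − T cos50.2°) = 82.4 + T sin50.2°·tan37.6°
T·(sin50.2°·tan37.6° + 1.39·cos50.2°) = 1.39·119.9 − 82.4
T·(0.7683·0.7701 + 1.39·0.6401) = 166.6 − 82.4 = 84.2
T·1.4814 = 84.2
T = 56.9 kN/m

T = 57 kN/m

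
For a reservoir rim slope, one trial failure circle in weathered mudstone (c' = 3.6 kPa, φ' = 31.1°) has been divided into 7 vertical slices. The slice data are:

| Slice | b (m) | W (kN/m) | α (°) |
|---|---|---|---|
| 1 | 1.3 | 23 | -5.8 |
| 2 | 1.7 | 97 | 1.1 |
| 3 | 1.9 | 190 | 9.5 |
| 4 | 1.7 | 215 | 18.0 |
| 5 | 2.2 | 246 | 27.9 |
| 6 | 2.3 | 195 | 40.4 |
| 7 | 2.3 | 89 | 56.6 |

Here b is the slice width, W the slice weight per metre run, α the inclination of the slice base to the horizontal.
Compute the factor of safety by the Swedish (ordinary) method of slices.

Ordinary method of slices: FS = Σ[c'·Δl_i + (W_i cosα_i)·tanφ'] / Σ W_i sinα_i, with Δl_i = b_i / cosα_i.
Slice 1: Δl = 1.3/cos(-5.8°) = 1.307 m; N'_1 = 23·cos(-5.8°) = 22.9; c'Δl = 4.70; W sinα = -2.3
Slice 2: Δl = 1.7/cos1.1° = 1.700 m; N'_2 = 97·cos1.1° = 97.0; c'Δl = 6.12; W sinα = 1.9
Slice 3: Δl = 1.9/cos9.5° = 1.926 m; N'_3 = 190·cos9.5° = 187.4; c'Δl = 6.94; W sinα = 31.4
Slice 4: Δl = 1.7/cos18.0° = 1.787 m; N'_4 = 215·cos18.0° = 204.5; c'Δl = 6.43; W sinα = 66.4
Slice 5: Δl = 2.2/cos27.9° = 2.489 m; N'_5 = 246·cos27.9° = 217.4; c'Δl = 8.96; W sinα = 115.1
Slice 6: Δl = 2.3/cos40.4° = 3.020 m; N'_6 = 195·cos40.4° = 148.5; c'Δl = 10.87; W sinα = 126.4
Slice 7: Δl = 2.3/cos56.6° = 4.178 m; N'_7 = 89·cos56.6° = 49.0; c'Δl = 15.04; W sinα = 74.3
Σc'Δl = 59.1 kN/m; ΣN' = 926.6 kN/m; ΣW sinα = 413.1 kN/m
Resisting = 59.1 + 926.6·tan31.1° = 59.1 + 559.0 = 618.1 kN/m
FS = 618.1 / 413.1 = 1.496

FS = 1.50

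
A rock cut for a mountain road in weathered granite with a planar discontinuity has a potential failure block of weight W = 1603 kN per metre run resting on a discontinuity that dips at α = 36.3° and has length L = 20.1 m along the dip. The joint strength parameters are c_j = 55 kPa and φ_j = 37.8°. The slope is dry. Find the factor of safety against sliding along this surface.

FS = 2.22

Resolving the block weight along and normal to the plane and applying the Mohr–Coulomb strength on the joint:
N' = W cosα = 1603·cos36.3° = 1291.9 kN/m
Driving force T = W sinα = 1603·sin36.3° = 949.0 kN/m
Resisting force R = c_j·L + N'·tanφ_j = 55·20.1 + 1291.9·tan37.8° = 1105.5 + 1002.1 = 2107.6 kN/m
FS = R / T = 2107.6 / 949.0 = 2.221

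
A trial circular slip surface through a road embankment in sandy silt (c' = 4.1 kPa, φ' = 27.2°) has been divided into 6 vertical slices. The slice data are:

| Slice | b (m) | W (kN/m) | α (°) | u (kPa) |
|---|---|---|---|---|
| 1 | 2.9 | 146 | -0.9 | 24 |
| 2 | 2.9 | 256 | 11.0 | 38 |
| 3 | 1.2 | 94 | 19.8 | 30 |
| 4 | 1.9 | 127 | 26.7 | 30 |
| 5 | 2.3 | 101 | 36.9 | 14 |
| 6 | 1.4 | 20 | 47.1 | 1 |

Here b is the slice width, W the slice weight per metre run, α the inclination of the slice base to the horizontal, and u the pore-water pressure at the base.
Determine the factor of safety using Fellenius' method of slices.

FS = 1.17

Ordinary method of slices: FS = Σ[c'·Δl_i + (W_i cosα_i − u_i·Δl_i)·tanφ'] / Σ W_i sinα_i, with Δl_i = b_i / cosα_i.
Slice 1: Δl = 2.9/cos(-0.9°) = 2.900 m; N'_1 = 146·cos(-0.9°) − 24·2.900 = 76.4; c'Δl = 11.89; W sinα = -2.3
Slice 2: Δl = 2.9/cos11.0° = 2.954 m; N'_2 = 256·cos11.0° − 38·2.954 = 139.0; c'Δl = 12.11; W sinα = 48.8
Slice 3: Δl = 1.2/cos19.8° = 1.275 m; N'_3 = 94·cos19.8° − 30·1.275 = 50.2; c'Δl = 5.23; W sinα = 31.8
Slice 4: Δl = 1.9/cos26.7° = 2.127 m; N'_4 = 127·cos26.7° − 30·2.127 = 49.7; c'Δl = 8.72; W sinα = 57.1
Slice 5: Δl = 2.3/cos36.9° = 2.876 m; N'_5 = 101·cos36.9° − 14·2.876 = 40.5; c'Δl = 11.79; W sinα = 60.6
Slice 6: Δl = 1.4/cos47.1° = 2.057 m; N'_6 = 20·cos47.1° − 1·2.057 = 11.6; c'Δl = 8.43; W sinα = 14.7
Σc'Δl = 58.2 kN/m; ΣN' = 367.3 kN/m; ΣW sinα = 210.8 kN/m
Resisting = 58.2 + 367.3·tan27.2° = 58.2 + 188.8 = 246.9 kN/m
FS = 246.9 / 210.8 = 1.172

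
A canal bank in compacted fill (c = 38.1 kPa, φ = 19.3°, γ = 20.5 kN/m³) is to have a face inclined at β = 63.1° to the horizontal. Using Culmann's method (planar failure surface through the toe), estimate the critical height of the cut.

Culmann's analysis gives the critical failure plane at α_cr = (β + φ)/2 = (63.1 + 19.3)/2 = 41.2°, and the critical height
H_c = (4c/γ) · sinβ cosφ / [1 − cos(β − φ)]
    = (4·38.1/20.5) · sin63.1°·cos19.3° / [1 − cos(43.8°)]
    = 7.434 · 0.8918·0.9438 / [1 − 0.7218]
    = 7.434 · 0.8417 / 0.2782
    = 22.49 m

H_c = 22.49 m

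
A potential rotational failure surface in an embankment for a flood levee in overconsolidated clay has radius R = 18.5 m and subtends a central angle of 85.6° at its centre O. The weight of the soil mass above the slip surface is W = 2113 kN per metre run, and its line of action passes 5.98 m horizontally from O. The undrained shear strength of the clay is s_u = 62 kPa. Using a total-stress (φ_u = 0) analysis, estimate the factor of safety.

FS = 2.51

Taking moments about the centre O, the resisting moment is provided by the undrained shear strength acting along the arc:
Arc length L_a = R·θ = 18.5·(85.6°·π/180) = 18.5·1.4940 = 27.64 m
M_R = s_u·L_a·R = 62·27.64·18.5 = 31702.0 kN·m/m
M_D = W·d = 2113·5.98 = 12635.7 kN·m/m
FS = M_R / M_D = 31702.0 / 12635.7 = 2.509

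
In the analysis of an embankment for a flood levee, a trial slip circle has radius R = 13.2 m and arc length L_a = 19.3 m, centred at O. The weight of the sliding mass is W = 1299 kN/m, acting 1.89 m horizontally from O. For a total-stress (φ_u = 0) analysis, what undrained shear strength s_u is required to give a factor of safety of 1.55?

FS = s_u·L_a·R / (W·d), so s_u = FS·W·d / (L_a·R).
s_u = 1.55·1299·1.89 / (19.30·13.2) = 3805.4 / 254.76 = 14.94 kPa

s_u = 14.9 kPa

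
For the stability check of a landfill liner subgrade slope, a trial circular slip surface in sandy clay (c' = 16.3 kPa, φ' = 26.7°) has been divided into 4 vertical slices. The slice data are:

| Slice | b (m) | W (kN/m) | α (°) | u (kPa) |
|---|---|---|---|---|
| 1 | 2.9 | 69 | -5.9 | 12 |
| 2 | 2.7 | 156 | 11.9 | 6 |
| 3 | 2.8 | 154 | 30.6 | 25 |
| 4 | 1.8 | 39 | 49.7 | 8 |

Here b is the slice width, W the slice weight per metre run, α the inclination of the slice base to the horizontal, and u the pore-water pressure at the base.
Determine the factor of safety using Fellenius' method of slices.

FS = 2.28

Ordinary method of slices: FS = Σ[c'·Δl_i + (W_i cosα_i − u_i·Δl_i)·tanφ'] / Σ W_i sinα_i, with Δl_i = b_i / cosα_i.
Slice 1: Δl = 2.9/cos(-5.9°) = 2.915 m; N'_1 = 69·cos(-5.9°) − 12·2.915 = 33.6; c'Δl = 47.52; W sinα = -7.1
Slice 2: Δl = 2.7/cos11.9° = 2.759 m; N'_2 = 156·cos11.9° − 6·2.759 = 136.1; c'Δl = 44.98; W sinα = 32.2
Slice 3: Δl = 2.8/cos30.6° = 3.253 m; N'_3 = 154·cos30.6° − 25·3.253 = 51.2; c'Δl = 53.02; W sinα = 78.4
Slice 4: Δl = 1.8/cos49.7° = 2.783 m; N'_4 = 39·cos49.7° − 8·2.783 = 3.0; c'Δl = 45.36; W sinα = 29.7
Σc'Δl = 190.9 kN/m; ΣN' = 223.9 kN/m; ΣW sinα = 133.2 kN/m
Resisting = 190.9 + 223.9·tan26.7° = 190.9 + 112.6 = 303.5 kN/m
FS = 303.5 / 133.2 = 2.278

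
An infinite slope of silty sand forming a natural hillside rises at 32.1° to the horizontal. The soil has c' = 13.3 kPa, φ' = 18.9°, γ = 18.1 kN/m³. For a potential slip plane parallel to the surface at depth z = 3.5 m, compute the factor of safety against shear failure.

FS = 1.01

For an infinite slope with a slip plane parallel to the surface (no pore pressure): FS = [c' + γz cos²β tanφ'] / [γz sinβ cosβ].
γz = 18.1·3.5 = 63.35 kN/m²
Numerator = 13.3 + 63.35·cos²32.1°·tan18.9° = 13.3 + 63.35·0.7176·0.3424 = 28.865 kPa
Denominator = 63.35·sin32.1°·cos32.1° = 63.35·0.5314·0.8471 = 28.518 kPa
FS = 28.865 / 28.518 = 1.012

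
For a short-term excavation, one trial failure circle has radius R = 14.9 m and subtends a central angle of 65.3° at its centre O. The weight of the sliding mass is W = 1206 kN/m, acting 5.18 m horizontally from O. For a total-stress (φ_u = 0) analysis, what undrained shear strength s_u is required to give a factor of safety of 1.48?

s_u = 36.5 kPa

FS = s_u·L_a·R / (W·d), so s_u = FS·W·d / (L_a·R).
Arc length L_a = R·θ = 14.9·(65.3°·π/180) = 14.9·1.1397 = 16.98 m
s_u = 1.48·1206·5.18 / (16.98·14.9) = 9245.7 / 253.02 = 36.54 kPa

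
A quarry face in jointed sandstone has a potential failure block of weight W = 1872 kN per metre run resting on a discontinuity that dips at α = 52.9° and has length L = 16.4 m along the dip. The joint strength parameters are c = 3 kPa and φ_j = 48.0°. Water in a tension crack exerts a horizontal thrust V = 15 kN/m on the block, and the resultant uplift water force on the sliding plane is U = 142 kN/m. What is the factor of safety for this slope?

Resolving the block weight along and normal to the plane and applying the Mohr–Coulomb strength on the joint:
N' = W cosα − U − V sinα = 1872·cos52.9° − 142 − 15·sin52.9° = 975.2 kN/m
Driving force T = W sinα + V cosα = 1872·sin52.9° + 15·cos52.9° = 1502.1 kN/m
Resisting force R = c·L + N'·tanφ_j = 3·16.4 + 975.2·tan48.0° = 49.2 + 1083.1 = 1132.3 kN/m
FS = R / T = 1132.3 / 1502.1 = 0.754

FS = 0.75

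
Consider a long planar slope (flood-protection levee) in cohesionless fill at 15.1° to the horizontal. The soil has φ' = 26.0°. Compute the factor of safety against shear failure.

FS = 1.81

For a dry cohesionless infinite slope the factor of safety is FS = tanφ' / tanβ.
FS = tan26.0° / tan15.1° = 0.4877 / 0.2698 = 1.808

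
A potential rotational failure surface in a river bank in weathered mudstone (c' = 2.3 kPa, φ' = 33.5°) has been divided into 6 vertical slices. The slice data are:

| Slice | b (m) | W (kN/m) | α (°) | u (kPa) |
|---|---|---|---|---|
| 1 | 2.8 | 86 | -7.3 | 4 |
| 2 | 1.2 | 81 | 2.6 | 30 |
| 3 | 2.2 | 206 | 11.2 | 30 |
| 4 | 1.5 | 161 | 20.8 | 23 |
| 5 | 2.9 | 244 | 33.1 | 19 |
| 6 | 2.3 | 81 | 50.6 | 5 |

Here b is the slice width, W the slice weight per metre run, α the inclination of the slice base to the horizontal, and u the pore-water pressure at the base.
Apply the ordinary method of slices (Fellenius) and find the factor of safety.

FS = 1.37

Ordinary method of slices: FS = Σ[c'·Δl_i + (W_i cosα_i − u_i·Δl_i)·tanφ'] / Σ W_i sinα_i, with Δl_i = b_i / cosα_i.
Slice 1: Δl = 2.8/cos(-7.3°) = 2.823 m; N'_1 = 86·cos(-7.3°) − 4·2.823 = 74.0; c'Δl = 6.49; W sinα = -10.9
Slice 2: Δl = 1.2/cos2.6° = 1.201 m; N'_2 = 81·cos2.6° − 30·1.201 = 44.9; c'Δl = 2.76; W sinα = 3.7
Slice 3: Δl = 2.2/cos11.2° = 2.243 m; N'_3 = 206·cos11.2° − 30·2.243 = 134.8; c'Δl = 5.16; W sinα = 40.0
Slice 4: Δl = 1.5/cos20.8° = 1.605 m; N'_4 = 161·cos20.8° − 23·1.605 = 113.6; c'Δl = 3.69; W sinα = 57.2
Slice 5: Δl = 2.9/cos33.1° = 3.462 m; N'_5 = 244·cos33.1° − 19·3.462 = 138.6; c'Δl = 7.96; W sinα = 133.2
Slice 6: Δl = 2.3/cos50.6° = 3.624 m; N'_6 = 81·cos50.6° − 5·3.624 = 33.3; c'Δl = 8.33; W sinα = 62.6
Σc'Δl = 34.4 kN/m; ΣN' = 539.2 kN/m; ΣW sinα = 285.8 kN/m
Resisting = 34.4 + 539.2·tan33.5° = 34.4 + 356.9 = 391.3 kN/m
FS = 391.3 / 285.8 = 1.369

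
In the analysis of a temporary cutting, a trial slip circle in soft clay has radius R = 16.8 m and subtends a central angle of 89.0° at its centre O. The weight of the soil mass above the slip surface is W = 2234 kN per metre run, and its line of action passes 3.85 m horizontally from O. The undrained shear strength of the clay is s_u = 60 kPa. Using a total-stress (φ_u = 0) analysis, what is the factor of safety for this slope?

FS = 3.06

Taking moments about the centre O, the resisting moment is provided by the undrained shear strength acting along the arc:
Arc length L_a = R·θ = 16.8·(89.0°·π/180) = 16.8·1.5533 = 26.10 m
M_R = s_u·L_a·R = 60·26.10·16.8 = 26304.9 kN·m/m
M_D = W·d = 2234·3.85 = 8600.9 kN·m/m
FS = M_R / M_D = 26304.9 / 8600.9 = 3.058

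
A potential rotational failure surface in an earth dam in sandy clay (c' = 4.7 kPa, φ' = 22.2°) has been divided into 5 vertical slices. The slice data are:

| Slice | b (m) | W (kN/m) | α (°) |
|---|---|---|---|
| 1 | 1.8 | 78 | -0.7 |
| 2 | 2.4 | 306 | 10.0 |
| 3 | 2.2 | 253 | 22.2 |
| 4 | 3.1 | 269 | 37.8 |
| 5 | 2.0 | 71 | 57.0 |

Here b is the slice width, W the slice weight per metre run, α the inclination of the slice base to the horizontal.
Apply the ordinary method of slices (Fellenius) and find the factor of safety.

FS = 1.13

Ordinary method of slices: FS = Σ[c'·Δl_i + (W_i cosα_i)·tanφ'] / Σ W_i sinα_i, with Δl_i = b_i / cosα_i.
Slice 1: Δl = 1.8/cos(-0.7°) = 1.800 m; N'_1 = 78·cos(-0.7°) = 78.0; c'Δl = 8.46; W sinα = -1.0
Slice 2: Δl = 2.4/cos10.0° = 2.437 m; N'_2 = 306·cos10.0° = 301.4; c'Δl = 11.45; W sinα = 53.1
Slice 3: Δl = 2.2/cos22.2° = 2.376 m; N'_3 = 253·cos22.2° = 234.2; c'Δl = 11.17; W sinα = 95.6
Slice 4: Δl = 3.1/cos37.8° = 3.923 m; N'_4 = 269·cos37.8° = 212.6; c'Δl = 18.44; W sinα = 164.9
Slice 5: Δl = 2.0/cos57.0° = 3.672 m; N'_5 = 71·cos57.0° = 38.7; c'Δl = 17.26; W sinα = 59.5
Σc'Δl = 66.8 kN/m; ΣN' = 864.8 kN/m; ΣW sinα = 372.2 kN/m
Resisting = 66.8 + 864.8·tan22.2° = 66.8 + 352.9 = 419.7 kN/m
FS = 419.7 / 372.2 = 1.128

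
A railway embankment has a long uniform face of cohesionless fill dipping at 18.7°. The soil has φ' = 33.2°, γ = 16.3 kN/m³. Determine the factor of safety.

FS = 1.93

For a dry cohesionless infinite slope the factor of safety is FS = tanφ' / tanβ.
FS = tan33.2° / tan18.7° = 0.6544 / 0.3385 = 1.933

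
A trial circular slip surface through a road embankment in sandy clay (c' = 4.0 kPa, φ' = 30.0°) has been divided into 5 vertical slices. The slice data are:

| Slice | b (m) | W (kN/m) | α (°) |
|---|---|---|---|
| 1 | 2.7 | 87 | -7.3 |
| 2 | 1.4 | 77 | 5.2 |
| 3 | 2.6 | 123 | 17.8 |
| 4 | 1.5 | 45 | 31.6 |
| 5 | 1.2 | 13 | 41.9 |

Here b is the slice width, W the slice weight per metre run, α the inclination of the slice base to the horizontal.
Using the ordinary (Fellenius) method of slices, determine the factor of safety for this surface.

FS = 3.50

Ordinary method of slices: FS = Σ[c'·Δl_i + (W_i cosα_i)·tanφ'] / Σ W_i sinα_i, with Δl_i = b_i / cosα_i.
Slice 1: Δl = 2.7/cos(-7.3°) = 2.722 m; N'_1 = 87·cos(-7.3°) = 86.3; c'Δl = 10.89; W sinα = -11.1
Slice 2: Δl = 1.4/cos5.2° = 1.406 m; N'_2 = 77·cos5.2° = 76.7; c'Δl = 5.62; W sinα = 7.0
Slice 3: Δl = 2.6/cos17.8° = 2.731 m; N'_3 = 123·cos17.8° = 117.1; c'Δl = 10.92; W sinα = 37.6
Slice 4: Δl = 1.5/cos31.6° = 1.761 m; N'_4 = 45·cos31.6° = 38.3; c'Δl = 7.04; W sinα = 23.6
Slice 5: Δl = 1.2/cos41.9° = 1.612 m; N'_5 = 13·cos41.9° = 9.7; c'Δl = 6.45; W sinα = 8.7
Σc'Δl = 40.9 kN/m; ΣN' = 328.1 kN/m; ΣW sinα = 65.8 kN/m
Resisting = 40.9 + 328.1·tan30.0° = 40.9 + 189.4 = 230.4 kN/m
FS = 230.4 / 65.8 = 3.502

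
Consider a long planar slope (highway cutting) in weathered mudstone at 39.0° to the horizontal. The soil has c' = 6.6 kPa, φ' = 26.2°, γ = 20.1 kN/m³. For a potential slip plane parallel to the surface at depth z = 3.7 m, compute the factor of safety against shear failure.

For an infinite slope with a slip plane parallel to the surface (no pore pressure): FS = [c' + γz cos²β tanφ'] / [γz sinβ cosβ].
γz = 20.1·3.7 = 74.37 kN/m²
Numerator = 6.6 + 74.37·cos²39.0°·tan26.2° = 6.6 + 74.37·0.6040·0.4921 = 28.702 kPa
Denominator = 74.37·sin39.0°·cos39.0° = 74.37·0.6293·0.7771 = 36.372 kPa
FS = 28.702 / 36.372 = 0.789

FS = 0.79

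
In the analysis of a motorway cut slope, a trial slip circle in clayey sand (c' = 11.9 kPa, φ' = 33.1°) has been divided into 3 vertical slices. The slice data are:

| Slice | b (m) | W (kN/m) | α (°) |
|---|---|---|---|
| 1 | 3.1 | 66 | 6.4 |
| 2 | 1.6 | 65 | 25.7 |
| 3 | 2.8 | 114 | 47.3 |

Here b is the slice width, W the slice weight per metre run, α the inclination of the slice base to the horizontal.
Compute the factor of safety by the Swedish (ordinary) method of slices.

FS = 2.00

Ordinary method of slices: FS = Σ[c'·Δl_i + (W_i cosα_i)·tanφ'] / Σ W_i sinα_i, with Δl_i = b_i / cosα_i.
Slice 1: Δl = 3.1/cos6.4° = 3.119 m; N'_1 = 66·cos6.4° = 65.6; c'Δl = 37.12; W sinα = 7.4
Slice 2: Δl = 1.6/cos25.7° = 1.776 m; N'_2 = 65·cos25.7° = 58.6; c'Δl = 21.13; W sinα = 28.2
Slice 3: Δl = 2.8/cos47.3° = 4.129 m; N'_3 = 114·cos47.3° = 77.3; c'Δl = 49.13; W sinα = 83.8
Σc'Δl = 107.4 kN/m; ΣN' = 201.5 kN/m; ΣW sinα = 119.3 kN/m
Resisting = 107.4 + 201.5·tan33.1° = 107.4 + 131.3 = 238.7 kN/m
FS = 238.7 / 119.3 = 2.001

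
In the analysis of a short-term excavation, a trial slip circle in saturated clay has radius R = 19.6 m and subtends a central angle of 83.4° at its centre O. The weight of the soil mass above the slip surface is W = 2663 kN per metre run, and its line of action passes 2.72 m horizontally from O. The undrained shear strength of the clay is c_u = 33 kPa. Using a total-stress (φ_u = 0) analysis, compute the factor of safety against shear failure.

Taking moments about the centre O, the resisting moment is provided by the undrained shear strength acting along the arc:
Arc length L_a = R·θ = 19.6·(83.4°·π/180) = 19.6·1.4556 = 28.53 m
M_R = c_u·L_a·R = 33·28.53·19.6 = 18453.1 kN·m/m
M_D = W·d = 2663·2.72 = 7243.4 kN·m/m
FS = M_R / M_D = 18453.1 / 7243.4 = 2.548

FS = 2.55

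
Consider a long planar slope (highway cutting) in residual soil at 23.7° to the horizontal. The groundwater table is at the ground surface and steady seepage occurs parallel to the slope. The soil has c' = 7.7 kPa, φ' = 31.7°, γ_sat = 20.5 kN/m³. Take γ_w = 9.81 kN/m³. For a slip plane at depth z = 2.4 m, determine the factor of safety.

With seepage parallel to the slope and the water table at the surface, the effective normal stress on the slip plane uses the buoyant unit weight γ' = γ_sat − γ_w while the driving shear stress uses γ_sat:
FS = [c' + γ' z cos²β tanφ'] / [γ_sat z sinβ cosβ]
γ' = 20.5 − 9.81 = 10.69 kN/m³
Numerator = 7.7 + 10.69·2.4·cos²23.7°·tan31.7° = 7.7 + 10.69·2.4·0.8384·0.6176 = 20.985 kPa
Denominator = 20.5·2.4·sin23.7°·cos23.7° = 20.5·2.4·0.4019·0.9157 = 18.108 kPa
FS = 20.985 / 18.108 = 1.159

FS = 1.16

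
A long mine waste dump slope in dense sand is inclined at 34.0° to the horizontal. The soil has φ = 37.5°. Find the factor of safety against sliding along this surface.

FS = 1.14

For a dry cohesionless infinite slope the factor of safety is FS = tanφ / tanβ.
FS = tan37.5° / tan34.0° = 0.7673 / 0.6745 = 1.138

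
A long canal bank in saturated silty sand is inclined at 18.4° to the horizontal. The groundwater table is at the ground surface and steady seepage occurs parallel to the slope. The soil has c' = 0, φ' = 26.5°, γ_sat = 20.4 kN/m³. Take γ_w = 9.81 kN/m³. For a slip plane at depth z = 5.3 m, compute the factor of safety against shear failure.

With seepage parallel to the slope and the water table at the surface, the effective normal stress on the slip plane uses the buoyant unit weight γ' = γ_sat − γ_w while the driving shear stress uses γ_sat:
FS = [c' + γ' z cos²β tanφ'] / [γ_sat z sinβ cosβ]
(For c' = 0 this reduces to FS = (γ'/γ_sat)·tanφ'/tanβ.)
γ' = 20.4 − 9.81 = 10.59 kN/m³
Numerator = 0.0 + 10.59·5.3·cos²18.4°·tan26.5° = 0.0 + 10.59·5.3·0.9004·0.4986 = 25.196 kPa
Denominator = 20.4·5.3·sin18.4°·cos18.4° = 20.4·5.3·0.3156·0.9489 = 32.383 kPa
FS = 25.196 / 32.383 = 0.778

FS = 0.78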